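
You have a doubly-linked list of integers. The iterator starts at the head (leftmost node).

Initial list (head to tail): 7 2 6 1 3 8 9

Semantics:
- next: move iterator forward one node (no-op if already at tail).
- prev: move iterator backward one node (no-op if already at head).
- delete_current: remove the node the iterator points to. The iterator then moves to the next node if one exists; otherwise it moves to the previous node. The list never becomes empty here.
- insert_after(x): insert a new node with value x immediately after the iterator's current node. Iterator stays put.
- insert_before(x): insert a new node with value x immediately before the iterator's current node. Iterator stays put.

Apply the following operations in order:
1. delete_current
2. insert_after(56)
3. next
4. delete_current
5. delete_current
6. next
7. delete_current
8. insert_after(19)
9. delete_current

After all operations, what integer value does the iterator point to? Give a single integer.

Answer: 19

Derivation:
After 1 (delete_current): list=[2, 6, 1, 3, 8, 9] cursor@2
After 2 (insert_after(56)): list=[2, 56, 6, 1, 3, 8, 9] cursor@2
After 3 (next): list=[2, 56, 6, 1, 3, 8, 9] cursor@56
After 4 (delete_current): list=[2, 6, 1, 3, 8, 9] cursor@6
After 5 (delete_current): list=[2, 1, 3, 8, 9] cursor@1
After 6 (next): list=[2, 1, 3, 8, 9] cursor@3
After 7 (delete_current): list=[2, 1, 8, 9] cursor@8
After 8 (insert_after(19)): list=[2, 1, 8, 19, 9] cursor@8
After 9 (delete_current): list=[2, 1, 19, 9] cursor@19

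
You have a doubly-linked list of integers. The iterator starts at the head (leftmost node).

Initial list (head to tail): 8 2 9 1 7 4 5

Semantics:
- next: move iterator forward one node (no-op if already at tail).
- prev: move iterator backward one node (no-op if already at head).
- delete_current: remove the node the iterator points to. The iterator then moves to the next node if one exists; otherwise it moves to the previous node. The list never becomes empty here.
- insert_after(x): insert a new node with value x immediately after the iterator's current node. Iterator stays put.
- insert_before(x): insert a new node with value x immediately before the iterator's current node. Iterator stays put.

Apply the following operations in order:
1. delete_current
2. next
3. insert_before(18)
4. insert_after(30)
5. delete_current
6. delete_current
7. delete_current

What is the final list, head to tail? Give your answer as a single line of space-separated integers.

Answer: 2 18 7 4 5

Derivation:
After 1 (delete_current): list=[2, 9, 1, 7, 4, 5] cursor@2
After 2 (next): list=[2, 9, 1, 7, 4, 5] cursor@9
After 3 (insert_before(18)): list=[2, 18, 9, 1, 7, 4, 5] cursor@9
After 4 (insert_after(30)): list=[2, 18, 9, 30, 1, 7, 4, 5] cursor@9
After 5 (delete_current): list=[2, 18, 30, 1, 7, 4, 5] cursor@30
After 6 (delete_current): list=[2, 18, 1, 7, 4, 5] cursor@1
After 7 (delete_current): list=[2, 18, 7, 4, 5] cursor@7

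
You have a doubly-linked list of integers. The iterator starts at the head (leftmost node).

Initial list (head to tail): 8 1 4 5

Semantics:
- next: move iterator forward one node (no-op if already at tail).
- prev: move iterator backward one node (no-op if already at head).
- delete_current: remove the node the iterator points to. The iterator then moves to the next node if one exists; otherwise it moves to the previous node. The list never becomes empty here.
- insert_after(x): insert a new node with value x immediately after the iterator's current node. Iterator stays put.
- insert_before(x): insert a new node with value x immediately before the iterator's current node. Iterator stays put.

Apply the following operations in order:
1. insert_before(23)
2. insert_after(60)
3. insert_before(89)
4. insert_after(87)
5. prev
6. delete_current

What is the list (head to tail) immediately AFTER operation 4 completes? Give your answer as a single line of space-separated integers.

After 1 (insert_before(23)): list=[23, 8, 1, 4, 5] cursor@8
After 2 (insert_after(60)): list=[23, 8, 60, 1, 4, 5] cursor@8
After 3 (insert_before(89)): list=[23, 89, 8, 60, 1, 4, 5] cursor@8
After 4 (insert_after(87)): list=[23, 89, 8, 87, 60, 1, 4, 5] cursor@8

Answer: 23 89 8 87 60 1 4 5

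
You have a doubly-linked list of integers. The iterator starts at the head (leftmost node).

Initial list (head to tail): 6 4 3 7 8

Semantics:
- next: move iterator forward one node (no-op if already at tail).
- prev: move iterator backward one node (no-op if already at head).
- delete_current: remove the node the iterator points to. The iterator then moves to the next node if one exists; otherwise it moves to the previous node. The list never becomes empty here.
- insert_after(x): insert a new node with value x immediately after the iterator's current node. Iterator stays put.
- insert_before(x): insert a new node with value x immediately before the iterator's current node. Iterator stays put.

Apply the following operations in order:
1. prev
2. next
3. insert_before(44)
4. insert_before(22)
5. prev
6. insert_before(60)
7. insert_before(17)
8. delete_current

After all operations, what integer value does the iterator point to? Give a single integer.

After 1 (prev): list=[6, 4, 3, 7, 8] cursor@6
After 2 (next): list=[6, 4, 3, 7, 8] cursor@4
After 3 (insert_before(44)): list=[6, 44, 4, 3, 7, 8] cursor@4
After 4 (insert_before(22)): list=[6, 44, 22, 4, 3, 7, 8] cursor@4
After 5 (prev): list=[6, 44, 22, 4, 3, 7, 8] cursor@22
After 6 (insert_before(60)): list=[6, 44, 60, 22, 4, 3, 7, 8] cursor@22
After 7 (insert_before(17)): list=[6, 44, 60, 17, 22, 4, 3, 7, 8] cursor@22
After 8 (delete_current): list=[6, 44, 60, 17, 4, 3, 7, 8] cursor@4

Answer: 4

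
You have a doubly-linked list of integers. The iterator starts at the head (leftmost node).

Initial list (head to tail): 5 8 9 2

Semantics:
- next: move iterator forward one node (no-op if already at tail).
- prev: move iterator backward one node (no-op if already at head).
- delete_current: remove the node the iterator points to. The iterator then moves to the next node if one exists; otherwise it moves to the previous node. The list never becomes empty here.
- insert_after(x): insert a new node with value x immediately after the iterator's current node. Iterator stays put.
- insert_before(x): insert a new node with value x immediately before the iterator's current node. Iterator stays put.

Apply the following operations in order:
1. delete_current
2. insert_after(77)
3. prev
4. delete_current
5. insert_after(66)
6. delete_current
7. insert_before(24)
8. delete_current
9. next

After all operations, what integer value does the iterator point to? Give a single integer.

After 1 (delete_current): list=[8, 9, 2] cursor@8
After 2 (insert_after(77)): list=[8, 77, 9, 2] cursor@8
After 3 (prev): list=[8, 77, 9, 2] cursor@8
After 4 (delete_current): list=[77, 9, 2] cursor@77
After 5 (insert_after(66)): list=[77, 66, 9, 2] cursor@77
After 6 (delete_current): list=[66, 9, 2] cursor@66
After 7 (insert_before(24)): list=[24, 66, 9, 2] cursor@66
After 8 (delete_current): list=[24, 9, 2] cursor@9
After 9 (next): list=[24, 9, 2] cursor@2

Answer: 2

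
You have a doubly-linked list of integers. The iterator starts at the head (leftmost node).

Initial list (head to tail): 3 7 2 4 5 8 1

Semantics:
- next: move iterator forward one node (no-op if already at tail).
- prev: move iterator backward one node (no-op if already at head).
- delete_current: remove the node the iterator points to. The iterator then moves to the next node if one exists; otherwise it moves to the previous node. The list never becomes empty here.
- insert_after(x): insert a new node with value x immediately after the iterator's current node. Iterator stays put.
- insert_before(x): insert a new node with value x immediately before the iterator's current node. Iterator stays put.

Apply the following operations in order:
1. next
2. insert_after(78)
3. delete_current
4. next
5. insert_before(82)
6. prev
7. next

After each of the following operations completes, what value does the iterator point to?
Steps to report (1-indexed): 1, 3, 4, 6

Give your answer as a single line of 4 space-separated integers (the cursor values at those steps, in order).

Answer: 7 78 2 82

Derivation:
After 1 (next): list=[3, 7, 2, 4, 5, 8, 1] cursor@7
After 2 (insert_after(78)): list=[3, 7, 78, 2, 4, 5, 8, 1] cursor@7
After 3 (delete_current): list=[3, 78, 2, 4, 5, 8, 1] cursor@78
After 4 (next): list=[3, 78, 2, 4, 5, 8, 1] cursor@2
After 5 (insert_before(82)): list=[3, 78, 82, 2, 4, 5, 8, 1] cursor@2
After 6 (prev): list=[3, 78, 82, 2, 4, 5, 8, 1] cursor@82
After 7 (next): list=[3, 78, 82, 2, 4, 5, 8, 1] cursor@2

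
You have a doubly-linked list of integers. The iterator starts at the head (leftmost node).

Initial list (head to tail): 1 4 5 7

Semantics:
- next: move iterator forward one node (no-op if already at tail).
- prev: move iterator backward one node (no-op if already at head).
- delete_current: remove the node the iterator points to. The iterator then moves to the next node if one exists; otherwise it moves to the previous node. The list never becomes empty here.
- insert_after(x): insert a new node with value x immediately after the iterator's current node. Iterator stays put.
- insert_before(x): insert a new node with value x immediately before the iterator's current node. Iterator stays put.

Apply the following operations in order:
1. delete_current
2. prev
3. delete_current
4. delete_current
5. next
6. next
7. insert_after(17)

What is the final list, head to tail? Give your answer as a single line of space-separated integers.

Answer: 7 17

Derivation:
After 1 (delete_current): list=[4, 5, 7] cursor@4
After 2 (prev): list=[4, 5, 7] cursor@4
After 3 (delete_current): list=[5, 7] cursor@5
After 4 (delete_current): list=[7] cursor@7
After 5 (next): list=[7] cursor@7
After 6 (next): list=[7] cursor@7
After 7 (insert_after(17)): list=[7, 17] cursor@7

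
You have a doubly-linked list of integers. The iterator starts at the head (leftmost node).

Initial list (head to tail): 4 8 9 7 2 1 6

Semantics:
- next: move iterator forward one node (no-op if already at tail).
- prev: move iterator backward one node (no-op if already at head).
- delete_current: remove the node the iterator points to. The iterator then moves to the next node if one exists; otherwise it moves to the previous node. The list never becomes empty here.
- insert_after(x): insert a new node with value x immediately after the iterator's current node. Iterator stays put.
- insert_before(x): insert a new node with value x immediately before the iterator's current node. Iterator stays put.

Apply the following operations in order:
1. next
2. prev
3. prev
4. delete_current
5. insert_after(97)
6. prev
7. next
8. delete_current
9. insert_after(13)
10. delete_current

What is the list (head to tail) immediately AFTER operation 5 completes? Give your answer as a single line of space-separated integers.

After 1 (next): list=[4, 8, 9, 7, 2, 1, 6] cursor@8
After 2 (prev): list=[4, 8, 9, 7, 2, 1, 6] cursor@4
After 3 (prev): list=[4, 8, 9, 7, 2, 1, 6] cursor@4
After 4 (delete_current): list=[8, 9, 7, 2, 1, 6] cursor@8
After 5 (insert_after(97)): list=[8, 97, 9, 7, 2, 1, 6] cursor@8

Answer: 8 97 9 7 2 1 6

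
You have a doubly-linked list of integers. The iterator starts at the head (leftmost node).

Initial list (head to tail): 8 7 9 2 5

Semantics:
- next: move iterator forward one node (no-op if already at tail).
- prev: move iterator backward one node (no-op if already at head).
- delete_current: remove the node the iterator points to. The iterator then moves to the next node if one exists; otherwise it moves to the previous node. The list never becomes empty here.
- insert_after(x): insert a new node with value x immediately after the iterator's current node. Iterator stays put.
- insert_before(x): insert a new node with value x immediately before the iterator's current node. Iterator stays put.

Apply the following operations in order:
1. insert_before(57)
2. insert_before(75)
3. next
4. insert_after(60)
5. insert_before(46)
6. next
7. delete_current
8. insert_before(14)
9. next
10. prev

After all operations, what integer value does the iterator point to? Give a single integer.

After 1 (insert_before(57)): list=[57, 8, 7, 9, 2, 5] cursor@8
After 2 (insert_before(75)): list=[57, 75, 8, 7, 9, 2, 5] cursor@8
After 3 (next): list=[57, 75, 8, 7, 9, 2, 5] cursor@7
After 4 (insert_after(60)): list=[57, 75, 8, 7, 60, 9, 2, 5] cursor@7
After 5 (insert_before(46)): list=[57, 75, 8, 46, 7, 60, 9, 2, 5] cursor@7
After 6 (next): list=[57, 75, 8, 46, 7, 60, 9, 2, 5] cursor@60
After 7 (delete_current): list=[57, 75, 8, 46, 7, 9, 2, 5] cursor@9
After 8 (insert_before(14)): list=[57, 75, 8, 46, 7, 14, 9, 2, 5] cursor@9
After 9 (next): list=[57, 75, 8, 46, 7, 14, 9, 2, 5] cursor@2
After 10 (prev): list=[57, 75, 8, 46, 7, 14, 9, 2, 5] cursor@9

Answer: 9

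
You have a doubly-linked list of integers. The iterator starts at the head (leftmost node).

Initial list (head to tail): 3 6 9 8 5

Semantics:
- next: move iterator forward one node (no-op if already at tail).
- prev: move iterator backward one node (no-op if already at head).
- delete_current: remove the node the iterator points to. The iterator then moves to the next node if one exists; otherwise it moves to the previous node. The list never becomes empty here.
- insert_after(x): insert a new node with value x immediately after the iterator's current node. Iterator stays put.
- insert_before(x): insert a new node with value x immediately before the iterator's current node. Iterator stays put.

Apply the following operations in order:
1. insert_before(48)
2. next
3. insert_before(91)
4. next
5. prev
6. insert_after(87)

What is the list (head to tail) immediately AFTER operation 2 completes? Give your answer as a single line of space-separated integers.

Answer: 48 3 6 9 8 5

Derivation:
After 1 (insert_before(48)): list=[48, 3, 6, 9, 8, 5] cursor@3
After 2 (next): list=[48, 3, 6, 9, 8, 5] cursor@6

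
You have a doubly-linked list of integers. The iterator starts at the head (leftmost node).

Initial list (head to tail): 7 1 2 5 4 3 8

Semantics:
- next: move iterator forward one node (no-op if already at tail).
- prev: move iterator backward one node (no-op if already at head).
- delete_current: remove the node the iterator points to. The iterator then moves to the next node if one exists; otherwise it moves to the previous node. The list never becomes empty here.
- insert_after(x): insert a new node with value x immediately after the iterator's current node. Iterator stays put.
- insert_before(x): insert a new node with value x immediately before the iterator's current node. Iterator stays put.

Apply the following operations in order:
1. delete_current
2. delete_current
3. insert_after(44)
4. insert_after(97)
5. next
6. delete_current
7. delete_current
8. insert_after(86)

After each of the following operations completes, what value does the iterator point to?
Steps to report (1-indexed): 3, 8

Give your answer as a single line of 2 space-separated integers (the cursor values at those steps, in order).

Answer: 2 5

Derivation:
After 1 (delete_current): list=[1, 2, 5, 4, 3, 8] cursor@1
After 2 (delete_current): list=[2, 5, 4, 3, 8] cursor@2
After 3 (insert_after(44)): list=[2, 44, 5, 4, 3, 8] cursor@2
After 4 (insert_after(97)): list=[2, 97, 44, 5, 4, 3, 8] cursor@2
After 5 (next): list=[2, 97, 44, 5, 4, 3, 8] cursor@97
After 6 (delete_current): list=[2, 44, 5, 4, 3, 8] cursor@44
After 7 (delete_current): list=[2, 5, 4, 3, 8] cursor@5
After 8 (insert_after(86)): list=[2, 5, 86, 4, 3, 8] cursor@5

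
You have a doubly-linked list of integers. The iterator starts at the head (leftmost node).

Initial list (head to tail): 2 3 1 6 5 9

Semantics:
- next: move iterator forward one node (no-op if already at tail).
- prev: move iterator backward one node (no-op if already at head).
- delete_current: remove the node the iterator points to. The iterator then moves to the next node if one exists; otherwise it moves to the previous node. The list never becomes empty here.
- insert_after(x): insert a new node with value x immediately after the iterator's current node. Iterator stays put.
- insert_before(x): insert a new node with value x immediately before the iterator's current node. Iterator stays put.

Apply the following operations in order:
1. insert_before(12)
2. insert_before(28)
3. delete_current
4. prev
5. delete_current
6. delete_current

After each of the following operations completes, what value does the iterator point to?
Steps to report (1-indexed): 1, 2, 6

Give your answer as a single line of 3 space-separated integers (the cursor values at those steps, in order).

Answer: 2 2 1

Derivation:
After 1 (insert_before(12)): list=[12, 2, 3, 1, 6, 5, 9] cursor@2
After 2 (insert_before(28)): list=[12, 28, 2, 3, 1, 6, 5, 9] cursor@2
After 3 (delete_current): list=[12, 28, 3, 1, 6, 5, 9] cursor@3
After 4 (prev): list=[12, 28, 3, 1, 6, 5, 9] cursor@28
After 5 (delete_current): list=[12, 3, 1, 6, 5, 9] cursor@3
After 6 (delete_current): list=[12, 1, 6, 5, 9] cursor@1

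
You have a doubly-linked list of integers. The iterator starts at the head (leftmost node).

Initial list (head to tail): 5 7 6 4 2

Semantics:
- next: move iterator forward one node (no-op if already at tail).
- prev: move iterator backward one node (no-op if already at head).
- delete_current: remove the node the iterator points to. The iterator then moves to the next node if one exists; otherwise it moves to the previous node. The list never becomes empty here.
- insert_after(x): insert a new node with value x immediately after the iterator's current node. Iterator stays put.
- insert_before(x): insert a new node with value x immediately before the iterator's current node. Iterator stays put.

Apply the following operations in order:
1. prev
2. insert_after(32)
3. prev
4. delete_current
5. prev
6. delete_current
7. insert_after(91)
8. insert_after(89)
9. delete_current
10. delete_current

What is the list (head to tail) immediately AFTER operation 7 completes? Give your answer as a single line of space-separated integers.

Answer: 7 91 6 4 2

Derivation:
After 1 (prev): list=[5, 7, 6, 4, 2] cursor@5
After 2 (insert_after(32)): list=[5, 32, 7, 6, 4, 2] cursor@5
After 3 (prev): list=[5, 32, 7, 6, 4, 2] cursor@5
After 4 (delete_current): list=[32, 7, 6, 4, 2] cursor@32
After 5 (prev): list=[32, 7, 6, 4, 2] cursor@32
After 6 (delete_current): list=[7, 6, 4, 2] cursor@7
After 7 (insert_after(91)): list=[7, 91, 6, 4, 2] cursor@7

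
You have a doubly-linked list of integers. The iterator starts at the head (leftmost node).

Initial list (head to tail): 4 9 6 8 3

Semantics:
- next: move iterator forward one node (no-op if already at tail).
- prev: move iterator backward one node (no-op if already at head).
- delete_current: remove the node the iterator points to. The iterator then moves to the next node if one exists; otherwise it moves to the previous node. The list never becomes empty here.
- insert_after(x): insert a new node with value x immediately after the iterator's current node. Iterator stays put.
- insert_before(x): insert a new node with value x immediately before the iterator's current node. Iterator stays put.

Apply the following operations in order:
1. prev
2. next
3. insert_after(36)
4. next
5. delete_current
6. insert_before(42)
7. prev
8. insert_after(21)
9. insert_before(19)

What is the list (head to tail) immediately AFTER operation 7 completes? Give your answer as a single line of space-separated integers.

Answer: 4 9 42 6 8 3

Derivation:
After 1 (prev): list=[4, 9, 6, 8, 3] cursor@4
After 2 (next): list=[4, 9, 6, 8, 3] cursor@9
After 3 (insert_after(36)): list=[4, 9, 36, 6, 8, 3] cursor@9
After 4 (next): list=[4, 9, 36, 6, 8, 3] cursor@36
After 5 (delete_current): list=[4, 9, 6, 8, 3] cursor@6
After 6 (insert_before(42)): list=[4, 9, 42, 6, 8, 3] cursor@6
After 7 (prev): list=[4, 9, 42, 6, 8, 3] cursor@42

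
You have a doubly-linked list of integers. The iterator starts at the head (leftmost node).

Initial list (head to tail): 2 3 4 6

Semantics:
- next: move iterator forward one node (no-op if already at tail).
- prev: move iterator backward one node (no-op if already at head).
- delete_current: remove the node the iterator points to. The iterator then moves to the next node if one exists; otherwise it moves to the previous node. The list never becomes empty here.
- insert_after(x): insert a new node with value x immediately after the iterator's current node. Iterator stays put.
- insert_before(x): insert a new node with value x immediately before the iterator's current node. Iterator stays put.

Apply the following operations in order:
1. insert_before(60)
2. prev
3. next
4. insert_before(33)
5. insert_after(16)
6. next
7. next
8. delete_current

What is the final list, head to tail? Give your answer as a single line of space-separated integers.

Answer: 60 33 2 16 4 6

Derivation:
After 1 (insert_before(60)): list=[60, 2, 3, 4, 6] cursor@2
After 2 (prev): list=[60, 2, 3, 4, 6] cursor@60
After 3 (next): list=[60, 2, 3, 4, 6] cursor@2
After 4 (insert_before(33)): list=[60, 33, 2, 3, 4, 6] cursor@2
After 5 (insert_after(16)): list=[60, 33, 2, 16, 3, 4, 6] cursor@2
After 6 (next): list=[60, 33, 2, 16, 3, 4, 6] cursor@16
After 7 (next): list=[60, 33, 2, 16, 3, 4, 6] cursor@3
After 8 (delete_current): list=[60, 33, 2, 16, 4, 6] cursor@4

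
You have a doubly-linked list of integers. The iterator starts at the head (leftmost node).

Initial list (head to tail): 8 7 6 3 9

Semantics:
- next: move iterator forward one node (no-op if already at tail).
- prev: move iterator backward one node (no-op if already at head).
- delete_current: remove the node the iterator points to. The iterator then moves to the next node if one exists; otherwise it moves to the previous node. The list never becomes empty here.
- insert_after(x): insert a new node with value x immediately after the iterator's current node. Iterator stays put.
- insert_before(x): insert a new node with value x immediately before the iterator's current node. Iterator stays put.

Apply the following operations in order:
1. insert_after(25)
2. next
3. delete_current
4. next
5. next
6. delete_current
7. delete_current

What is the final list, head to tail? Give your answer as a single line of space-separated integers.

After 1 (insert_after(25)): list=[8, 25, 7, 6, 3, 9] cursor@8
After 2 (next): list=[8, 25, 7, 6, 3, 9] cursor@25
After 3 (delete_current): list=[8, 7, 6, 3, 9] cursor@7
After 4 (next): list=[8, 7, 6, 3, 9] cursor@6
After 5 (next): list=[8, 7, 6, 3, 9] cursor@3
After 6 (delete_current): list=[8, 7, 6, 9] cursor@9
After 7 (delete_current): list=[8, 7, 6] cursor@6

Answer: 8 7 6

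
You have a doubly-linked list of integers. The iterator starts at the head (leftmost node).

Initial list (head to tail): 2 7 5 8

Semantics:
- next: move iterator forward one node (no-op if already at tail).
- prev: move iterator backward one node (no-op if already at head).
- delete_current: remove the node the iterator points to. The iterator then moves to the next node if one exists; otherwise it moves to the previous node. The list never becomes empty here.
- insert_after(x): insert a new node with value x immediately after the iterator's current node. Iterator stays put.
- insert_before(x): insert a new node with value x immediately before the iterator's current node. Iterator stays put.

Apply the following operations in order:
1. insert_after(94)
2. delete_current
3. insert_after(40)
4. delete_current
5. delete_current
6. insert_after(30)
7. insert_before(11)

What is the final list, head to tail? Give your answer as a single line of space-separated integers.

After 1 (insert_after(94)): list=[2, 94, 7, 5, 8] cursor@2
After 2 (delete_current): list=[94, 7, 5, 8] cursor@94
After 3 (insert_after(40)): list=[94, 40, 7, 5, 8] cursor@94
After 4 (delete_current): list=[40, 7, 5, 8] cursor@40
After 5 (delete_current): list=[7, 5, 8] cursor@7
After 6 (insert_after(30)): list=[7, 30, 5, 8] cursor@7
After 7 (insert_before(11)): list=[11, 7, 30, 5, 8] cursor@7

Answer: 11 7 30 5 8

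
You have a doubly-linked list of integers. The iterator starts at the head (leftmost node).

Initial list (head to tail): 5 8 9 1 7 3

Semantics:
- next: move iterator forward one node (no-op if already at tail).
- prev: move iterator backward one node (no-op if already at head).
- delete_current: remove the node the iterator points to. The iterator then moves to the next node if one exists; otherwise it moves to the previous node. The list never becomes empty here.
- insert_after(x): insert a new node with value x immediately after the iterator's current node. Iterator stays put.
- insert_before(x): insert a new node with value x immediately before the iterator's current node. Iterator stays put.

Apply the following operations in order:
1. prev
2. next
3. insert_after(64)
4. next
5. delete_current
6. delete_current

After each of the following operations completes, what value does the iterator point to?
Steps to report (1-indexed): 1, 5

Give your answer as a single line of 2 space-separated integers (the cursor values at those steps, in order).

After 1 (prev): list=[5, 8, 9, 1, 7, 3] cursor@5
After 2 (next): list=[5, 8, 9, 1, 7, 3] cursor@8
After 3 (insert_after(64)): list=[5, 8, 64, 9, 1, 7, 3] cursor@8
After 4 (next): list=[5, 8, 64, 9, 1, 7, 3] cursor@64
After 5 (delete_current): list=[5, 8, 9, 1, 7, 3] cursor@9
After 6 (delete_current): list=[5, 8, 1, 7, 3] cursor@1

Answer: 5 9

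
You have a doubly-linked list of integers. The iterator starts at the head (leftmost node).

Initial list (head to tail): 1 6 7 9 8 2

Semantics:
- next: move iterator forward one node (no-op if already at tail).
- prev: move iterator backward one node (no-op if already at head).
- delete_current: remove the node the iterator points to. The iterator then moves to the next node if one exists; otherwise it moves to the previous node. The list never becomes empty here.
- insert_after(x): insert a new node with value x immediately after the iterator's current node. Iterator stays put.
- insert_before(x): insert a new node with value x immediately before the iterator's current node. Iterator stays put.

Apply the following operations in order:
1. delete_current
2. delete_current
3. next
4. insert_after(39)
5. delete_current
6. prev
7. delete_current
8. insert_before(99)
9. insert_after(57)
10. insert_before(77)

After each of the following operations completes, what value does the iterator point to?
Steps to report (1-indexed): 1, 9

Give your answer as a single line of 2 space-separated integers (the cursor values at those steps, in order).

After 1 (delete_current): list=[6, 7, 9, 8, 2] cursor@6
After 2 (delete_current): list=[7, 9, 8, 2] cursor@7
After 3 (next): list=[7, 9, 8, 2] cursor@9
After 4 (insert_after(39)): list=[7, 9, 39, 8, 2] cursor@9
After 5 (delete_current): list=[7, 39, 8, 2] cursor@39
After 6 (prev): list=[7, 39, 8, 2] cursor@7
After 7 (delete_current): list=[39, 8, 2] cursor@39
After 8 (insert_before(99)): list=[99, 39, 8, 2] cursor@39
After 9 (insert_after(57)): list=[99, 39, 57, 8, 2] cursor@39
After 10 (insert_before(77)): list=[99, 77, 39, 57, 8, 2] cursor@39

Answer: 6 39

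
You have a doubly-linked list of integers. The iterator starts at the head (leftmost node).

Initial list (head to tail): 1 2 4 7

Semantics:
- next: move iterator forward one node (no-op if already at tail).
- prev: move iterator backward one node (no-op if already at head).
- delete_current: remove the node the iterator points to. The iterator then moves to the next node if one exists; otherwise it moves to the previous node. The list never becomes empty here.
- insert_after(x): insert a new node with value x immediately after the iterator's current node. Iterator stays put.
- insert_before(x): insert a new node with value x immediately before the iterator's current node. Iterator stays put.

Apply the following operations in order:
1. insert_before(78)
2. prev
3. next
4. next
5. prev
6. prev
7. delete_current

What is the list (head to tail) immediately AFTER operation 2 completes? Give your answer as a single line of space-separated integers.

After 1 (insert_before(78)): list=[78, 1, 2, 4, 7] cursor@1
After 2 (prev): list=[78, 1, 2, 4, 7] cursor@78

Answer: 78 1 2 4 7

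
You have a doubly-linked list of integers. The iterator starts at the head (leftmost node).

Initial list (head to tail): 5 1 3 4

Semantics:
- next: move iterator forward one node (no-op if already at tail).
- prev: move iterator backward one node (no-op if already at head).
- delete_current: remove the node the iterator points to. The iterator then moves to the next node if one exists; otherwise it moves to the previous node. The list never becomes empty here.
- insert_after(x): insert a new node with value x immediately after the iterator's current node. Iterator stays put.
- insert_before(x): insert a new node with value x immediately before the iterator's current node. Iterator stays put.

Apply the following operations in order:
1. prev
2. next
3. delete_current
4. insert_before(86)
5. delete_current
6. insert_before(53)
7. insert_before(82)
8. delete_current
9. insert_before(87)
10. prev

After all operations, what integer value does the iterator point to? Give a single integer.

After 1 (prev): list=[5, 1, 3, 4] cursor@5
After 2 (next): list=[5, 1, 3, 4] cursor@1
After 3 (delete_current): list=[5, 3, 4] cursor@3
After 4 (insert_before(86)): list=[5, 86, 3, 4] cursor@3
After 5 (delete_current): list=[5, 86, 4] cursor@4
After 6 (insert_before(53)): list=[5, 86, 53, 4] cursor@4
After 7 (insert_before(82)): list=[5, 86, 53, 82, 4] cursor@4
After 8 (delete_current): list=[5, 86, 53, 82] cursor@82
After 9 (insert_before(87)): list=[5, 86, 53, 87, 82] cursor@82
After 10 (prev): list=[5, 86, 53, 87, 82] cursor@87

Answer: 87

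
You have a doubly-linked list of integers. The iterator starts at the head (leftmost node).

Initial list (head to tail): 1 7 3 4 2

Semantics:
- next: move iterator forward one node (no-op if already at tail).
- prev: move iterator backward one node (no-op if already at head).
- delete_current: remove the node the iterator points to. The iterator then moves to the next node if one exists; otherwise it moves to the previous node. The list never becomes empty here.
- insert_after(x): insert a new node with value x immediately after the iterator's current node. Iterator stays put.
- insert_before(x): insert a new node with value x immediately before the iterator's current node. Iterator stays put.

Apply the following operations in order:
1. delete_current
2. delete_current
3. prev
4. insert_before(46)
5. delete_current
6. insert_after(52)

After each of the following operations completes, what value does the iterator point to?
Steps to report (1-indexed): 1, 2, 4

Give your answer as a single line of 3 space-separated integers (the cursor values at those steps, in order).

Answer: 7 3 3

Derivation:
After 1 (delete_current): list=[7, 3, 4, 2] cursor@7
After 2 (delete_current): list=[3, 4, 2] cursor@3
After 3 (prev): list=[3, 4, 2] cursor@3
After 4 (insert_before(46)): list=[46, 3, 4, 2] cursor@3
After 5 (delete_current): list=[46, 4, 2] cursor@4
After 6 (insert_after(52)): list=[46, 4, 52, 2] cursor@4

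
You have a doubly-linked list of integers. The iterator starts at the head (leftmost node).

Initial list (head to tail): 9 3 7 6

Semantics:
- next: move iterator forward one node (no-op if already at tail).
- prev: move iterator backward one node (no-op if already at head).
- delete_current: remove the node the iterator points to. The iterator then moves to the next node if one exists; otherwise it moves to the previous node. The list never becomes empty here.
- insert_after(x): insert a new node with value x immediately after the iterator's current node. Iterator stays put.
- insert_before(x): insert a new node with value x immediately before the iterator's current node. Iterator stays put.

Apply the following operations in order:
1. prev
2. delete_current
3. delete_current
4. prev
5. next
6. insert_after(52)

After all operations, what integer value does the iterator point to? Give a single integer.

Answer: 6

Derivation:
After 1 (prev): list=[9, 3, 7, 6] cursor@9
After 2 (delete_current): list=[3, 7, 6] cursor@3
After 3 (delete_current): list=[7, 6] cursor@7
After 4 (prev): list=[7, 6] cursor@7
After 5 (next): list=[7, 6] cursor@6
After 6 (insert_after(52)): list=[7, 6, 52] cursor@6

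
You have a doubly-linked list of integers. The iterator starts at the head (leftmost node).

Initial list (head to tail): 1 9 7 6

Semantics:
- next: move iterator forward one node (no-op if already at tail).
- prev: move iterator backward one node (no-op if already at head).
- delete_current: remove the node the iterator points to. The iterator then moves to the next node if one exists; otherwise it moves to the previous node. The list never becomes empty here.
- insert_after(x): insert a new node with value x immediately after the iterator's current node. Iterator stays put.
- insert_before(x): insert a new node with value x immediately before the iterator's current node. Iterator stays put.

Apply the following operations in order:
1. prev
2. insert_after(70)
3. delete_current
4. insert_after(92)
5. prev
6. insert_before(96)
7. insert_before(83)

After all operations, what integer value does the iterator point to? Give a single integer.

After 1 (prev): list=[1, 9, 7, 6] cursor@1
After 2 (insert_after(70)): list=[1, 70, 9, 7, 6] cursor@1
After 3 (delete_current): list=[70, 9, 7, 6] cursor@70
After 4 (insert_after(92)): list=[70, 92, 9, 7, 6] cursor@70
After 5 (prev): list=[70, 92, 9, 7, 6] cursor@70
After 6 (insert_before(96)): list=[96, 70, 92, 9, 7, 6] cursor@70
After 7 (insert_before(83)): list=[96, 83, 70, 92, 9, 7, 6] cursor@70

Answer: 70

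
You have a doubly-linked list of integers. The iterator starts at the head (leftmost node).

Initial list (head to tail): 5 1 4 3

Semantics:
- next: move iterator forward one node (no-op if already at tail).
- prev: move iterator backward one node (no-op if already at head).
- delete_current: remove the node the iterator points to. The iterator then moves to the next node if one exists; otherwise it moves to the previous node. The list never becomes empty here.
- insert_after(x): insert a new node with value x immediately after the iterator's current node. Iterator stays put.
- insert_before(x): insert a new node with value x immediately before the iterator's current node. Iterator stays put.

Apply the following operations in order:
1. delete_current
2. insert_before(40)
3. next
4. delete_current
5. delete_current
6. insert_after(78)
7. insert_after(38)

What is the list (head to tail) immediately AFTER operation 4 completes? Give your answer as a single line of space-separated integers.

After 1 (delete_current): list=[1, 4, 3] cursor@1
After 2 (insert_before(40)): list=[40, 1, 4, 3] cursor@1
After 3 (next): list=[40, 1, 4, 3] cursor@4
After 4 (delete_current): list=[40, 1, 3] cursor@3

Answer: 40 1 3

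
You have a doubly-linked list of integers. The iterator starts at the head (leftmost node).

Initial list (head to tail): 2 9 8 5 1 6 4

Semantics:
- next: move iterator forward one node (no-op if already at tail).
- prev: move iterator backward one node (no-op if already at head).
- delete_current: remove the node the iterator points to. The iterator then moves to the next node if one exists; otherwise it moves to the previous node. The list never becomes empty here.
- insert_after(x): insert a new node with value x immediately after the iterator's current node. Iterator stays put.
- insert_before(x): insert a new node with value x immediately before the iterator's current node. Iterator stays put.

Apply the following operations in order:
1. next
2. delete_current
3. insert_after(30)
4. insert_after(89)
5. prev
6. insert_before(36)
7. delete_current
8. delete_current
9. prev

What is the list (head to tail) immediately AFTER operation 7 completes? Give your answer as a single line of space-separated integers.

Answer: 36 8 89 30 5 1 6 4

Derivation:
After 1 (next): list=[2, 9, 8, 5, 1, 6, 4] cursor@9
After 2 (delete_current): list=[2, 8, 5, 1, 6, 4] cursor@8
After 3 (insert_after(30)): list=[2, 8, 30, 5, 1, 6, 4] cursor@8
After 4 (insert_after(89)): list=[2, 8, 89, 30, 5, 1, 6, 4] cursor@8
After 5 (prev): list=[2, 8, 89, 30, 5, 1, 6, 4] cursor@2
After 6 (insert_before(36)): list=[36, 2, 8, 89, 30, 5, 1, 6, 4] cursor@2
After 7 (delete_current): list=[36, 8, 89, 30, 5, 1, 6, 4] cursor@8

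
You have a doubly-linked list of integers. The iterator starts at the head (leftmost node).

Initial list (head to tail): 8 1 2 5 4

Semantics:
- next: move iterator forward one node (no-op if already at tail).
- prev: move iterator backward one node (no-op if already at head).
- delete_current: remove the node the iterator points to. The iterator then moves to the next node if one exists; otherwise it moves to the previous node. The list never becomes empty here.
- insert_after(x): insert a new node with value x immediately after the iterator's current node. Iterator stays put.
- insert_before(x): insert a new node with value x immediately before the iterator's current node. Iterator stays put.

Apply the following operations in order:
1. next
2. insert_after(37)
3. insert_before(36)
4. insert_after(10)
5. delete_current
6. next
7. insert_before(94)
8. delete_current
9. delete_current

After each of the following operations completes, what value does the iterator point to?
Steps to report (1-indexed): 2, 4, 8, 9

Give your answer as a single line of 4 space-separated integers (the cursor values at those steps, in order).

After 1 (next): list=[8, 1, 2, 5, 4] cursor@1
After 2 (insert_after(37)): list=[8, 1, 37, 2, 5, 4] cursor@1
After 3 (insert_before(36)): list=[8, 36, 1, 37, 2, 5, 4] cursor@1
After 4 (insert_after(10)): list=[8, 36, 1, 10, 37, 2, 5, 4] cursor@1
After 5 (delete_current): list=[8, 36, 10, 37, 2, 5, 4] cursor@10
After 6 (next): list=[8, 36, 10, 37, 2, 5, 4] cursor@37
After 7 (insert_before(94)): list=[8, 36, 10, 94, 37, 2, 5, 4] cursor@37
After 8 (delete_current): list=[8, 36, 10, 94, 2, 5, 4] cursor@2
After 9 (delete_current): list=[8, 36, 10, 94, 5, 4] cursor@5

Answer: 1 1 2 5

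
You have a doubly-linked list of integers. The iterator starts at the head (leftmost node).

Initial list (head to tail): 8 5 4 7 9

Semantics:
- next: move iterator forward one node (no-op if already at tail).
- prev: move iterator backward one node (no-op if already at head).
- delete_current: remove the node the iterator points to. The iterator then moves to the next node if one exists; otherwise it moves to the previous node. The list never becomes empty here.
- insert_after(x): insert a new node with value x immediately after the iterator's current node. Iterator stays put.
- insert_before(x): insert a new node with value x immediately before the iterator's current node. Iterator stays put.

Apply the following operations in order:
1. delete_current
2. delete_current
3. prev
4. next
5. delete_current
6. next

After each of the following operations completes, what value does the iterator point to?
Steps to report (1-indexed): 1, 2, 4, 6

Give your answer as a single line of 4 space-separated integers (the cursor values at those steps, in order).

Answer: 5 4 7 9

Derivation:
After 1 (delete_current): list=[5, 4, 7, 9] cursor@5
After 2 (delete_current): list=[4, 7, 9] cursor@4
After 3 (prev): list=[4, 7, 9] cursor@4
After 4 (next): list=[4, 7, 9] cursor@7
After 5 (delete_current): list=[4, 9] cursor@9
After 6 (next): list=[4, 9] cursor@9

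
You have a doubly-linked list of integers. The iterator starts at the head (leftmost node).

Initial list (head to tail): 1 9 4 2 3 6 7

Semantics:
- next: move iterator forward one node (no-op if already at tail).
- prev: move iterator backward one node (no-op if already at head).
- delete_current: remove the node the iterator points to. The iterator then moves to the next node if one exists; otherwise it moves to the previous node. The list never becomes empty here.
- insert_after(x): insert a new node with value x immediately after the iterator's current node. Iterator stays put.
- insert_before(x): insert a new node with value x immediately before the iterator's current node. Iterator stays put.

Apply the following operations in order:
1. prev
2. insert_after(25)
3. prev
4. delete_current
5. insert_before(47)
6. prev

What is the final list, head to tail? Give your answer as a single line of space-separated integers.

Answer: 47 25 9 4 2 3 6 7

Derivation:
After 1 (prev): list=[1, 9, 4, 2, 3, 6, 7] cursor@1
After 2 (insert_after(25)): list=[1, 25, 9, 4, 2, 3, 6, 7] cursor@1
After 3 (prev): list=[1, 25, 9, 4, 2, 3, 6, 7] cursor@1
After 4 (delete_current): list=[25, 9, 4, 2, 3, 6, 7] cursor@25
After 5 (insert_before(47)): list=[47, 25, 9, 4, 2, 3, 6, 7] cursor@25
After 6 (prev): list=[47, 25, 9, 4, 2, 3, 6, 7] cursor@47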